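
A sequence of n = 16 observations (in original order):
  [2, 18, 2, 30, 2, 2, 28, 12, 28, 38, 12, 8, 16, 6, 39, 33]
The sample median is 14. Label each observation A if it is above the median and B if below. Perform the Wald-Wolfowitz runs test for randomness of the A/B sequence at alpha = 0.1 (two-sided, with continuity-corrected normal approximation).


Step 1: Compute median = 14; label A = above, B = below.
Labels in order: BABABBABAABBABAA  (n_A = 8, n_B = 8)
Step 2: Count runs R = 12.
Step 3: Under H0 (random ordering), E[R] = 2*n_A*n_B/(n_A+n_B) + 1 = 2*8*8/16 + 1 = 9.0000.
        Var[R] = 2*n_A*n_B*(2*n_A*n_B - n_A - n_B) / ((n_A+n_B)^2 * (n_A+n_B-1)) = 14336/3840 = 3.7333.
        SD[R] = 1.9322.
Step 4: Continuity-corrected z = (R - 0.5 - E[R]) / SD[R] = (12 - 0.5 - 9.0000) / 1.9322 = 1.2939.
Step 5: Two-sided p-value via normal approximation = 2*(1 - Phi(|z|)) = 0.195709.
Step 6: alpha = 0.1. fail to reject H0.

R = 12, z = 1.2939, p = 0.195709, fail to reject H0.


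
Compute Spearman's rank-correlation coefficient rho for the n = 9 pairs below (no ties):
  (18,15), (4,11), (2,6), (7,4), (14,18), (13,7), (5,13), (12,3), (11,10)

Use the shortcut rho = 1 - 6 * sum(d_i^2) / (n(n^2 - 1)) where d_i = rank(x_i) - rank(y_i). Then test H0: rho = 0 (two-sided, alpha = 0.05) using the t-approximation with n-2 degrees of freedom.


Step 1: Rank x and y separately (midranks; no ties here).
rank(x): 18->9, 4->2, 2->1, 7->4, 14->8, 13->7, 5->3, 12->6, 11->5
rank(y): 15->8, 11->6, 6->3, 4->2, 18->9, 7->4, 13->7, 3->1, 10->5
Step 2: d_i = R_x(i) - R_y(i); compute d_i^2.
  (9-8)^2=1, (2-6)^2=16, (1-3)^2=4, (4-2)^2=4, (8-9)^2=1, (7-4)^2=9, (3-7)^2=16, (6-1)^2=25, (5-5)^2=0
sum(d^2) = 76.
Step 3: rho = 1 - 6*76 / (9*(9^2 - 1)) = 1 - 456/720 = 0.366667.
Step 4: Under H0, t = rho * sqrt((n-2)/(1-rho^2)) = 1.0427 ~ t(7).
Step 5: Two-sided p-value from the t-distribution with 7 df = 0.331740.
Step 6: alpha = 0.05. fail to reject H0.

rho = 0.3667, p = 0.331740, fail to reject H0 at alpha = 0.05.


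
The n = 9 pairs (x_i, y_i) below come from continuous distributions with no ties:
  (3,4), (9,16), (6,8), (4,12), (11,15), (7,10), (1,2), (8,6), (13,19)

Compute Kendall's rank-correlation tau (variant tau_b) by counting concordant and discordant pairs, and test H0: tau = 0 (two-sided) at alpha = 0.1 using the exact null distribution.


Step 1: Enumerate the 36 unordered pairs (i,j) with i<j and classify each by sign(x_j-x_i) * sign(y_j-y_i).
  (1,2):dx=+6,dy=+12->C; (1,3):dx=+3,dy=+4->C; (1,4):dx=+1,dy=+8->C; (1,5):dx=+8,dy=+11->C
  (1,6):dx=+4,dy=+6->C; (1,7):dx=-2,dy=-2->C; (1,8):dx=+5,dy=+2->C; (1,9):dx=+10,dy=+15->C
  (2,3):dx=-3,dy=-8->C; (2,4):dx=-5,dy=-4->C; (2,5):dx=+2,dy=-1->D; (2,6):dx=-2,dy=-6->C
  (2,7):dx=-8,dy=-14->C; (2,8):dx=-1,dy=-10->C; (2,9):dx=+4,dy=+3->C; (3,4):dx=-2,dy=+4->D
  (3,5):dx=+5,dy=+7->C; (3,6):dx=+1,dy=+2->C; (3,7):dx=-5,dy=-6->C; (3,8):dx=+2,dy=-2->D
  (3,9):dx=+7,dy=+11->C; (4,5):dx=+7,dy=+3->C; (4,6):dx=+3,dy=-2->D; (4,7):dx=-3,dy=-10->C
  (4,8):dx=+4,dy=-6->D; (4,9):dx=+9,dy=+7->C; (5,6):dx=-4,dy=-5->C; (5,7):dx=-10,dy=-13->C
  (5,8):dx=-3,dy=-9->C; (5,9):dx=+2,dy=+4->C; (6,7):dx=-6,dy=-8->C; (6,8):dx=+1,dy=-4->D
  (6,9):dx=+6,dy=+9->C; (7,8):dx=+7,dy=+4->C; (7,9):dx=+12,dy=+17->C; (8,9):dx=+5,dy=+13->C
Step 2: C = 30, D = 6, total pairs = 36.
Step 3: tau = (C - D)/(n(n-1)/2) = (30 - 6)/36 = 0.666667.
Step 4: Exact two-sided p-value (enumerate n! = 362880 permutations of y under H0): p = 0.012665.
Step 5: alpha = 0.1. reject H0.

tau_b = 0.6667 (C=30, D=6), p = 0.012665, reject H0.


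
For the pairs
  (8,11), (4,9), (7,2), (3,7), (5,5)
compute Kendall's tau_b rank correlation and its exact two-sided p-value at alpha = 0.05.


Step 1: Enumerate the 10 unordered pairs (i,j) with i<j and classify each by sign(x_j-x_i) * sign(y_j-y_i).
  (1,2):dx=-4,dy=-2->C; (1,3):dx=-1,dy=-9->C; (1,4):dx=-5,dy=-4->C; (1,5):dx=-3,dy=-6->C
  (2,3):dx=+3,dy=-7->D; (2,4):dx=-1,dy=-2->C; (2,5):dx=+1,dy=-4->D; (3,4):dx=-4,dy=+5->D
  (3,5):dx=-2,dy=+3->D; (4,5):dx=+2,dy=-2->D
Step 2: C = 5, D = 5, total pairs = 10.
Step 3: tau = (C - D)/(n(n-1)/2) = (5 - 5)/10 = 0.000000.
Step 4: Exact two-sided p-value (enumerate n! = 120 permutations of y under H0): p = 1.000000.
Step 5: alpha = 0.05. fail to reject H0.

tau_b = 0.0000 (C=5, D=5), p = 1.000000, fail to reject H0.


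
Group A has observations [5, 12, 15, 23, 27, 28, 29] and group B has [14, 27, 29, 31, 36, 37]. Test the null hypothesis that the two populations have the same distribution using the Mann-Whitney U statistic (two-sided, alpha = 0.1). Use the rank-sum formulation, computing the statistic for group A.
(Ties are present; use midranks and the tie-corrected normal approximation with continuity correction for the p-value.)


Step 1: Combine and sort all 13 observations; assign midranks.
sorted (value, group): (5,X), (12,X), (14,Y), (15,X), (23,X), (27,X), (27,Y), (28,X), (29,X), (29,Y), (31,Y), (36,Y), (37,Y)
ranks: 5->1, 12->2, 14->3, 15->4, 23->5, 27->6.5, 27->6.5, 28->8, 29->9.5, 29->9.5, 31->11, 36->12, 37->13
Step 2: Rank sum for X: R1 = 1 + 2 + 4 + 5 + 6.5 + 8 + 9.5 = 36.
Step 3: U_X = R1 - n1(n1+1)/2 = 36 - 7*8/2 = 36 - 28 = 8.
       U_Y = n1*n2 - U_X = 42 - 8 = 34.
Step 4: Ties are present, so use the tie-corrected normal approximation (with continuity correction) for the p-value.
Step 5: p-value = 0.073351; compare to alpha = 0.1. reject H0.

U_X = 8, p = 0.073351, reject H0 at alpha = 0.1.


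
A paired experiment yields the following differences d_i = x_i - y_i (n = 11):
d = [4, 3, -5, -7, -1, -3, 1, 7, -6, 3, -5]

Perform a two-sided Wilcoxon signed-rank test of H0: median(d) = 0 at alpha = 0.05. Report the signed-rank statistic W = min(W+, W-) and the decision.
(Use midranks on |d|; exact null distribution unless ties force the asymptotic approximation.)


Step 1: Drop any zero differences (none here) and take |d_i|.
|d| = [4, 3, 5, 7, 1, 3, 1, 7, 6, 3, 5]
Step 2: Midrank |d_i| (ties get averaged ranks).
ranks: |4|->6, |3|->4, |5|->7.5, |7|->10.5, |1|->1.5, |3|->4, |1|->1.5, |7|->10.5, |6|->9, |3|->4, |5|->7.5
Step 3: Attach original signs; sum ranks with positive sign and with negative sign.
W+ = 6 + 4 + 1.5 + 10.5 + 4 = 26
W- = 7.5 + 10.5 + 1.5 + 4 + 9 + 7.5 = 40
(Check: W+ + W- = 66 should equal n(n+1)/2 = 66.)
Step 4: Test statistic W = min(W+, W-) = 26.
Step 5: Ties in |d|, so use the tie-corrected normal approximation.
        E[W] = n(n+1)/4 = 11*12/4 = 33.
        Tie groups: |d|=1 (t=2), |d|=3 (t=3), |d|=5 (t=2), |d|=7 (t=2); sum(t^3 - t) = 42.
        Var[W] = n(n+1)(2n+1)/24 - sum(t^3-t)/48 = 3036/24 - 42/48 = 125.625.
        z = (W - E[W]) / sqrt(Var[W]) = (26 - 33) / 11.2083 = -0.6245.
        Two-sided p = 2*Phi(z) = 0.532273.
Step 6: alpha = 0.05. fail to reject H0.

W+ = 26, W- = 40, W = min = 26, p = 0.532273, fail to reject H0.


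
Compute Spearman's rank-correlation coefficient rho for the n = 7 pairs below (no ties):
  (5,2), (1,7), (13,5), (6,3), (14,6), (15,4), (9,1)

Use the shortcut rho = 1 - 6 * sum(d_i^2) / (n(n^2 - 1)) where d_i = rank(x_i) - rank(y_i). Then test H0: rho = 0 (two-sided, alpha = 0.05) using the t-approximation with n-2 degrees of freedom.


Step 1: Rank x and y separately (midranks; no ties here).
rank(x): 5->2, 1->1, 13->5, 6->3, 14->6, 15->7, 9->4
rank(y): 2->2, 7->7, 5->5, 3->3, 6->6, 4->4, 1->1
Step 2: d_i = R_x(i) - R_y(i); compute d_i^2.
  (2-2)^2=0, (1-7)^2=36, (5-5)^2=0, (3-3)^2=0, (6-6)^2=0, (7-4)^2=9, (4-1)^2=9
sum(d^2) = 54.
Step 3: rho = 1 - 6*54 / (7*(7^2 - 1)) = 1 - 324/336 = 0.035714.
Step 4: Under H0, t = rho * sqrt((n-2)/(1-rho^2)) = 0.0799 ~ t(5).
Step 5: Two-sided p-value from the t-distribution with 5 df = 0.939408.
Step 6: alpha = 0.05. fail to reject H0.

rho = 0.0357, p = 0.939408, fail to reject H0 at alpha = 0.05.


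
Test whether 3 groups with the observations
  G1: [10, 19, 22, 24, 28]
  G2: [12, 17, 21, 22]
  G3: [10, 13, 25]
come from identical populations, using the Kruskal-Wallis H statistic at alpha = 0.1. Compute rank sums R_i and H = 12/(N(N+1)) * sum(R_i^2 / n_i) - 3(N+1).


Step 1: Combine all N = 12 observations and assign midranks.
sorted (value, group, rank): (10,G1,1.5), (10,G3,1.5), (12,G2,3), (13,G3,4), (17,G2,5), (19,G1,6), (21,G2,7), (22,G1,8.5), (22,G2,8.5), (24,G1,10), (25,G3,11), (28,G1,12)
Step 2: Sum ranks within each group.
R_1 = 38 (n_1 = 5)
R_2 = 23.5 (n_2 = 4)
R_3 = 16.5 (n_3 = 3)
Step 3: H = 12/(N(N+1)) * sum(R_i^2/n_i) - 3(N+1)
     = 12/(12*13) * (38^2/5 + 23.5^2/4 + 16.5^2/3) - 3*13
     = 0.076923 * 517.612 - 39
     = 0.816346.
Step 4: Ties present; correction factor C = 1 - 12/(12^3 - 12) = 0.993007. Corrected H = 0.816346 / 0.993007 = 0.822095.
Step 5: Under H0, H ~ chi^2(2); p-value = 0.662955.
Step 6: alpha = 0.1. fail to reject H0.

H = 0.8221, df = 2, p = 0.662955, fail to reject H0.


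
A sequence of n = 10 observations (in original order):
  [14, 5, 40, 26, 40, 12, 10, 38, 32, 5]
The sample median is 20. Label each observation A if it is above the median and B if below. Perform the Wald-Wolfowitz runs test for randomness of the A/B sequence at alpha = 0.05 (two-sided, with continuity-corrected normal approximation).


Step 1: Compute median = 20; label A = above, B = below.
Labels in order: BBAAABBAAB  (n_A = 5, n_B = 5)
Step 2: Count runs R = 5.
Step 3: Under H0 (random ordering), E[R] = 2*n_A*n_B/(n_A+n_B) + 1 = 2*5*5/10 + 1 = 6.0000.
        Var[R] = 2*n_A*n_B*(2*n_A*n_B - n_A - n_B) / ((n_A+n_B)^2 * (n_A+n_B-1)) = 2000/900 = 2.2222.
        SD[R] = 1.4907.
Step 4: Continuity-corrected z = (R + 0.5 - E[R]) / SD[R] = (5 + 0.5 - 6.0000) / 1.4907 = -0.3354.
Step 5: Two-sided p-value via normal approximation = 2*(1 - Phi(|z|)) = 0.737316.
Step 6: alpha = 0.05. fail to reject H0.

R = 5, z = -0.3354, p = 0.737316, fail to reject H0.


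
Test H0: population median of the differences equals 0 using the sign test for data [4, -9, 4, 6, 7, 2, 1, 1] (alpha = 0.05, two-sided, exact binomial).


Step 1: Discard zero differences. Original n = 8; n_eff = number of nonzero differences = 8.
Nonzero differences (with sign): +4, -9, +4, +6, +7, +2, +1, +1
Step 2: Count signs: positive = 7, negative = 1.
Step 3: Under H0: P(positive) = 0.5, so the number of positives S ~ Bin(8, 0.5).
Step 4: Two-sided exact p-value = sum of Bin(8,0.5) probabilities at or below the observed probability = 0.070312.
Step 5: alpha = 0.05. fail to reject H0.

n_eff = 8, pos = 7, neg = 1, p = 0.070312, fail to reject H0.


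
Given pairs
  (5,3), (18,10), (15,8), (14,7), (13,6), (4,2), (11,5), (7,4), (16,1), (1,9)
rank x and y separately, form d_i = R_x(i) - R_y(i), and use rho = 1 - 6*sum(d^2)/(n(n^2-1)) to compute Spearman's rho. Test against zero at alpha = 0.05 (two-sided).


Step 1: Rank x and y separately (midranks; no ties here).
rank(x): 5->3, 18->10, 15->8, 14->7, 13->6, 4->2, 11->5, 7->4, 16->9, 1->1
rank(y): 3->3, 10->10, 8->8, 7->7, 6->6, 2->2, 5->5, 4->4, 1->1, 9->9
Step 2: d_i = R_x(i) - R_y(i); compute d_i^2.
  (3-3)^2=0, (10-10)^2=0, (8-8)^2=0, (7-7)^2=0, (6-6)^2=0, (2-2)^2=0, (5-5)^2=0, (4-4)^2=0, (9-1)^2=64, (1-9)^2=64
sum(d^2) = 128.
Step 3: rho = 1 - 6*128 / (10*(10^2 - 1)) = 1 - 768/990 = 0.224242.
Step 4: Under H0, t = rho * sqrt((n-2)/(1-rho^2)) = 0.6508 ~ t(8).
Step 5: Two-sided p-value from the t-distribution with 8 df = 0.533401.
Step 6: alpha = 0.05. fail to reject H0.

rho = 0.2242, p = 0.533401, fail to reject H0 at alpha = 0.05.


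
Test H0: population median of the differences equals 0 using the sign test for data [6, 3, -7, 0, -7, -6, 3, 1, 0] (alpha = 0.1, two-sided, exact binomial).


Step 1: Discard zero differences. Original n = 9; n_eff = number of nonzero differences = 7.
Nonzero differences (with sign): +6, +3, -7, -7, -6, +3, +1
Step 2: Count signs: positive = 4, negative = 3.
Step 3: Under H0: P(positive) = 0.5, so the number of positives S ~ Bin(7, 0.5).
Step 4: Two-sided exact p-value = sum of Bin(7,0.5) probabilities at or below the observed probability = 1.000000.
Step 5: alpha = 0.1. fail to reject H0.

n_eff = 7, pos = 4, neg = 3, p = 1.000000, fail to reject H0.


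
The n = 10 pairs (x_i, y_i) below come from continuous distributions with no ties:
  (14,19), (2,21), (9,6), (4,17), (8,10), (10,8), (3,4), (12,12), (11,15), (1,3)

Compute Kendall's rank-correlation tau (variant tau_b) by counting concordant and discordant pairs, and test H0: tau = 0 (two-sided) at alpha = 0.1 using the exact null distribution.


Step 1: Enumerate the 45 unordered pairs (i,j) with i<j and classify each by sign(x_j-x_i) * sign(y_j-y_i).
  (1,2):dx=-12,dy=+2->D; (1,3):dx=-5,dy=-13->C; (1,4):dx=-10,dy=-2->C; (1,5):dx=-6,dy=-9->C
  (1,6):dx=-4,dy=-11->C; (1,7):dx=-11,dy=-15->C; (1,8):dx=-2,dy=-7->C; (1,9):dx=-3,dy=-4->C
  (1,10):dx=-13,dy=-16->C; (2,3):dx=+7,dy=-15->D; (2,4):dx=+2,dy=-4->D; (2,5):dx=+6,dy=-11->D
  (2,6):dx=+8,dy=-13->D; (2,7):dx=+1,dy=-17->D; (2,8):dx=+10,dy=-9->D; (2,9):dx=+9,dy=-6->D
  (2,10):dx=-1,dy=-18->C; (3,4):dx=-5,dy=+11->D; (3,5):dx=-1,dy=+4->D; (3,6):dx=+1,dy=+2->C
  (3,7):dx=-6,dy=-2->C; (3,8):dx=+3,dy=+6->C; (3,9):dx=+2,dy=+9->C; (3,10):dx=-8,dy=-3->C
  (4,5):dx=+4,dy=-7->D; (4,6):dx=+6,dy=-9->D; (4,7):dx=-1,dy=-13->C; (4,8):dx=+8,dy=-5->D
  (4,9):dx=+7,dy=-2->D; (4,10):dx=-3,dy=-14->C; (5,6):dx=+2,dy=-2->D; (5,7):dx=-5,dy=-6->C
  (5,8):dx=+4,dy=+2->C; (5,9):dx=+3,dy=+5->C; (5,10):dx=-7,dy=-7->C; (6,7):dx=-7,dy=-4->C
  (6,8):dx=+2,dy=+4->C; (6,9):dx=+1,dy=+7->C; (6,10):dx=-9,dy=-5->C; (7,8):dx=+9,dy=+8->C
  (7,9):dx=+8,dy=+11->C; (7,10):dx=-2,dy=-1->C; (8,9):dx=-1,dy=+3->D; (8,10):dx=-11,dy=-9->C
  (9,10):dx=-10,dy=-12->C
Step 2: C = 29, D = 16, total pairs = 45.
Step 3: tau = (C - D)/(n(n-1)/2) = (29 - 16)/45 = 0.288889.
Step 4: Exact two-sided p-value (enumerate n! = 3628800 permutations of y under H0): p = 0.291248.
Step 5: alpha = 0.1. fail to reject H0.

tau_b = 0.2889 (C=29, D=16), p = 0.291248, fail to reject H0.


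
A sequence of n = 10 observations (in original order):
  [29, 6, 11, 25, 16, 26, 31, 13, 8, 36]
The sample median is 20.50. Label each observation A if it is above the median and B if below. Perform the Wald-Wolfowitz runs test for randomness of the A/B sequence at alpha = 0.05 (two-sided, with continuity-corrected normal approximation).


Step 1: Compute median = 20.50; label A = above, B = below.
Labels in order: ABBABAABBA  (n_A = 5, n_B = 5)
Step 2: Count runs R = 7.
Step 3: Under H0 (random ordering), E[R] = 2*n_A*n_B/(n_A+n_B) + 1 = 2*5*5/10 + 1 = 6.0000.
        Var[R] = 2*n_A*n_B*(2*n_A*n_B - n_A - n_B) / ((n_A+n_B)^2 * (n_A+n_B-1)) = 2000/900 = 2.2222.
        SD[R] = 1.4907.
Step 4: Continuity-corrected z = (R - 0.5 - E[R]) / SD[R] = (7 - 0.5 - 6.0000) / 1.4907 = 0.3354.
Step 5: Two-sided p-value via normal approximation = 2*(1 - Phi(|z|)) = 0.737316.
Step 6: alpha = 0.05. fail to reject H0.

R = 7, z = 0.3354, p = 0.737316, fail to reject H0.


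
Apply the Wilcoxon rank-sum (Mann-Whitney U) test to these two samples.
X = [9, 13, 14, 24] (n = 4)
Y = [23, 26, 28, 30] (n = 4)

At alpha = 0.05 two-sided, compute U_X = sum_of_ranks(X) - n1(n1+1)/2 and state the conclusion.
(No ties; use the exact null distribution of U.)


Step 1: Combine and sort all 8 observations; assign midranks.
sorted (value, group): (9,X), (13,X), (14,X), (23,Y), (24,X), (26,Y), (28,Y), (30,Y)
ranks: 9->1, 13->2, 14->3, 23->4, 24->5, 26->6, 28->7, 30->8
Step 2: Rank sum for X: R1 = 1 + 2 + 3 + 5 = 11.
Step 3: U_X = R1 - n1(n1+1)/2 = 11 - 4*5/2 = 11 - 10 = 1.
       U_Y = n1*n2 - U_X = 16 - 1 = 15.
Step 4: No ties, so the exact null distribution of U (based on enumerating the C(8,4) = 70 equally likely rank assignments) gives the two-sided p-value.
Step 5: p-value = 0.057143; compare to alpha = 0.05. fail to reject H0.

U_X = 1, p = 0.057143, fail to reject H0 at alpha = 0.05.


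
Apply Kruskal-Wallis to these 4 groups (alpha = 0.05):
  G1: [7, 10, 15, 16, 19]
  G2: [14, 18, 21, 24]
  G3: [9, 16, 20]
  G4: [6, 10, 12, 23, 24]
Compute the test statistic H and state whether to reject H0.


Step 1: Combine all N = 17 observations and assign midranks.
sorted (value, group, rank): (6,G4,1), (7,G1,2), (9,G3,3), (10,G1,4.5), (10,G4,4.5), (12,G4,6), (14,G2,7), (15,G1,8), (16,G1,9.5), (16,G3,9.5), (18,G2,11), (19,G1,12), (20,G3,13), (21,G2,14), (23,G4,15), (24,G2,16.5), (24,G4,16.5)
Step 2: Sum ranks within each group.
R_1 = 36 (n_1 = 5)
R_2 = 48.5 (n_2 = 4)
R_3 = 25.5 (n_3 = 3)
R_4 = 43 (n_4 = 5)
Step 3: H = 12/(N(N+1)) * sum(R_i^2/n_i) - 3(N+1)
     = 12/(17*18) * (36^2/5 + 48.5^2/4 + 25.5^2/3 + 43^2/5) - 3*18
     = 0.039216 * 1433.81 - 54
     = 2.227941.
Step 4: Ties present; correction factor C = 1 - 18/(17^3 - 17) = 0.996324. Corrected H = 2.227941 / 0.996324 = 2.236162.
Step 5: Under H0, H ~ chi^2(3); p-value = 0.524861.
Step 6: alpha = 0.05. fail to reject H0.

H = 2.2362, df = 3, p = 0.524861, fail to reject H0.


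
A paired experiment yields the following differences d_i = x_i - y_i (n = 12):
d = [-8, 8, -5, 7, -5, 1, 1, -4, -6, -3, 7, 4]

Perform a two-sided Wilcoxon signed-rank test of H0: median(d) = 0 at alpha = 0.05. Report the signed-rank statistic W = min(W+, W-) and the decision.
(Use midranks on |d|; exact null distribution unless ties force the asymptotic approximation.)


Step 1: Drop any zero differences (none here) and take |d_i|.
|d| = [8, 8, 5, 7, 5, 1, 1, 4, 6, 3, 7, 4]
Step 2: Midrank |d_i| (ties get averaged ranks).
ranks: |8|->11.5, |8|->11.5, |5|->6.5, |7|->9.5, |5|->6.5, |1|->1.5, |1|->1.5, |4|->4.5, |6|->8, |3|->3, |7|->9.5, |4|->4.5
Step 3: Attach original signs; sum ranks with positive sign and with negative sign.
W+ = 11.5 + 9.5 + 1.5 + 1.5 + 9.5 + 4.5 = 38
W- = 11.5 + 6.5 + 6.5 + 4.5 + 8 + 3 = 40
(Check: W+ + W- = 78 should equal n(n+1)/2 = 78.)
Step 4: Test statistic W = min(W+, W-) = 38.
Step 5: Ties in |d|, so use the tie-corrected normal approximation.
        E[W] = n(n+1)/4 = 12*13/4 = 39.
        Tie groups: |d|=1 (t=2), |d|=4 (t=2), |d|=5 (t=2), |d|=7 (t=2), |d|=8 (t=2); sum(t^3 - t) = 30.
        Var[W] = n(n+1)(2n+1)/24 - sum(t^3-t)/48 = 3900/24 - 30/48 = 161.875.
        z = (W - E[W]) / sqrt(Var[W]) = (38 - 39) / 12.7230 = -0.0786.
        Two-sided p = 2*Phi(z) = 0.937353.
Step 6: alpha = 0.05. fail to reject H0.

W+ = 38, W- = 40, W = min = 38, p = 0.937353, fail to reject H0.


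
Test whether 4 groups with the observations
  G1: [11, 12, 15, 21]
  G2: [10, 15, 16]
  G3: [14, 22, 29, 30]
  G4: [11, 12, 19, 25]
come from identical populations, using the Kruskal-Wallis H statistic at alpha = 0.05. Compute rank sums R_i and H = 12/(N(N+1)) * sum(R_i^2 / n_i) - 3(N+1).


Step 1: Combine all N = 15 observations and assign midranks.
sorted (value, group, rank): (10,G2,1), (11,G1,2.5), (11,G4,2.5), (12,G1,4.5), (12,G4,4.5), (14,G3,6), (15,G1,7.5), (15,G2,7.5), (16,G2,9), (19,G4,10), (21,G1,11), (22,G3,12), (25,G4,13), (29,G3,14), (30,G3,15)
Step 2: Sum ranks within each group.
R_1 = 25.5 (n_1 = 4)
R_2 = 17.5 (n_2 = 3)
R_3 = 47 (n_3 = 4)
R_4 = 30 (n_4 = 4)
Step 3: H = 12/(N(N+1)) * sum(R_i^2/n_i) - 3(N+1)
     = 12/(15*16) * (25.5^2/4 + 17.5^2/3 + 47^2/4 + 30^2/4) - 3*16
     = 0.050000 * 1041.9 - 48
     = 4.094792.
Step 4: Ties present; correction factor C = 1 - 18/(15^3 - 15) = 0.994643. Corrected H = 4.094792 / 0.994643 = 4.116846.
Step 5: Under H0, H ~ chi^2(3); p-value = 0.249120.
Step 6: alpha = 0.05. fail to reject H0.

H = 4.1168, df = 3, p = 0.249120, fail to reject H0.


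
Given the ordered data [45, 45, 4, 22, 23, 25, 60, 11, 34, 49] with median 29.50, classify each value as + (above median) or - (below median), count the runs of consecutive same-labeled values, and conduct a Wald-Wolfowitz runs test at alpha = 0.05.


Step 1: Compute median = 29.50; label A = above, B = below.
Labels in order: AABBBBABAA  (n_A = 5, n_B = 5)
Step 2: Count runs R = 5.
Step 3: Under H0 (random ordering), E[R] = 2*n_A*n_B/(n_A+n_B) + 1 = 2*5*5/10 + 1 = 6.0000.
        Var[R] = 2*n_A*n_B*(2*n_A*n_B - n_A - n_B) / ((n_A+n_B)^2 * (n_A+n_B-1)) = 2000/900 = 2.2222.
        SD[R] = 1.4907.
Step 4: Continuity-corrected z = (R + 0.5 - E[R]) / SD[R] = (5 + 0.5 - 6.0000) / 1.4907 = -0.3354.
Step 5: Two-sided p-value via normal approximation = 2*(1 - Phi(|z|)) = 0.737316.
Step 6: alpha = 0.05. fail to reject H0.

R = 5, z = -0.3354, p = 0.737316, fail to reject H0.


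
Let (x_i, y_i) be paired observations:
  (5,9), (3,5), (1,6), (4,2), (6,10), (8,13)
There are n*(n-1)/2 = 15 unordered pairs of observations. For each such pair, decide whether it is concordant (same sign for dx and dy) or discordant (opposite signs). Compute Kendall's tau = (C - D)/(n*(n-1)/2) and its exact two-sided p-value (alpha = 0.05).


Step 1: Enumerate the 15 unordered pairs (i,j) with i<j and classify each by sign(x_j-x_i) * sign(y_j-y_i).
  (1,2):dx=-2,dy=-4->C; (1,3):dx=-4,dy=-3->C; (1,4):dx=-1,dy=-7->C; (1,5):dx=+1,dy=+1->C
  (1,6):dx=+3,dy=+4->C; (2,3):dx=-2,dy=+1->D; (2,4):dx=+1,dy=-3->D; (2,5):dx=+3,dy=+5->C
  (2,6):dx=+5,dy=+8->C; (3,4):dx=+3,dy=-4->D; (3,5):dx=+5,dy=+4->C; (3,6):dx=+7,dy=+7->C
  (4,5):dx=+2,dy=+8->C; (4,6):dx=+4,dy=+11->C; (5,6):dx=+2,dy=+3->C
Step 2: C = 12, D = 3, total pairs = 15.
Step 3: tau = (C - D)/(n(n-1)/2) = (12 - 3)/15 = 0.600000.
Step 4: Exact two-sided p-value (enumerate n! = 720 permutations of y under H0): p = 0.136111.
Step 5: alpha = 0.05. fail to reject H0.

tau_b = 0.6000 (C=12, D=3), p = 0.136111, fail to reject H0.


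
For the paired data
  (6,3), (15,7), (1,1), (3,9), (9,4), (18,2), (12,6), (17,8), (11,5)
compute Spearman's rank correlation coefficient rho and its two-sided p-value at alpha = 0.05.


Step 1: Rank x and y separately (midranks; no ties here).
rank(x): 6->3, 15->7, 1->1, 3->2, 9->4, 18->9, 12->6, 17->8, 11->5
rank(y): 3->3, 7->7, 1->1, 9->9, 4->4, 2->2, 6->6, 8->8, 5->5
Step 2: d_i = R_x(i) - R_y(i); compute d_i^2.
  (3-3)^2=0, (7-7)^2=0, (1-1)^2=0, (2-9)^2=49, (4-4)^2=0, (9-2)^2=49, (6-6)^2=0, (8-8)^2=0, (5-5)^2=0
sum(d^2) = 98.
Step 3: rho = 1 - 6*98 / (9*(9^2 - 1)) = 1 - 588/720 = 0.183333.
Step 4: Under H0, t = rho * sqrt((n-2)/(1-rho^2)) = 0.4934 ~ t(7).
Step 5: Two-sided p-value from the t-distribution with 7 df = 0.636820.
Step 6: alpha = 0.05. fail to reject H0.

rho = 0.1833, p = 0.636820, fail to reject H0 at alpha = 0.05.


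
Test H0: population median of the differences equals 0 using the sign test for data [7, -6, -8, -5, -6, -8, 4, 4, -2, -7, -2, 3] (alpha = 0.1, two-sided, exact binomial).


Step 1: Discard zero differences. Original n = 12; n_eff = number of nonzero differences = 12.
Nonzero differences (with sign): +7, -6, -8, -5, -6, -8, +4, +4, -2, -7, -2, +3
Step 2: Count signs: positive = 4, negative = 8.
Step 3: Under H0: P(positive) = 0.5, so the number of positives S ~ Bin(12, 0.5).
Step 4: Two-sided exact p-value = sum of Bin(12,0.5) probabilities at or below the observed probability = 0.387695.
Step 5: alpha = 0.1. fail to reject H0.

n_eff = 12, pos = 4, neg = 8, p = 0.387695, fail to reject H0.


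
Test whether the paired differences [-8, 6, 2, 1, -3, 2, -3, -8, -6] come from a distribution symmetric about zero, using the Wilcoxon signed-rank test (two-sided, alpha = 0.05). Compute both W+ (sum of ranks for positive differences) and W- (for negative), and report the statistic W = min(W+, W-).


Step 1: Drop any zero differences (none here) and take |d_i|.
|d| = [8, 6, 2, 1, 3, 2, 3, 8, 6]
Step 2: Midrank |d_i| (ties get averaged ranks).
ranks: |8|->8.5, |6|->6.5, |2|->2.5, |1|->1, |3|->4.5, |2|->2.5, |3|->4.5, |8|->8.5, |6|->6.5
Step 3: Attach original signs; sum ranks with positive sign and with negative sign.
W+ = 6.5 + 2.5 + 1 + 2.5 = 12.5
W- = 8.5 + 4.5 + 4.5 + 8.5 + 6.5 = 32.5
(Check: W+ + W- = 45 should equal n(n+1)/2 = 45.)
Step 4: Test statistic W = min(W+, W-) = 12.5.
Step 5: Ties in |d|, so use the tie-corrected normal approximation.
        E[W] = n(n+1)/4 = 9*10/4 = 22.5.
        Tie groups: |d|=2 (t=2), |d|=3 (t=2), |d|=6 (t=2), |d|=8 (t=2); sum(t^3 - t) = 24.
        Var[W] = n(n+1)(2n+1)/24 - sum(t^3-t)/48 = 1710/24 - 24/48 = 70.75.
        z = (W - E[W]) / sqrt(Var[W]) = (12.5 - 22.5) / 8.4113 = -1.1889.
        Two-sided p = 2*Phi(z) = 0.234488.
Step 6: alpha = 0.05. fail to reject H0.

W+ = 12.5, W- = 32.5, W = min = 12.5, p = 0.234488, fail to reject H0.


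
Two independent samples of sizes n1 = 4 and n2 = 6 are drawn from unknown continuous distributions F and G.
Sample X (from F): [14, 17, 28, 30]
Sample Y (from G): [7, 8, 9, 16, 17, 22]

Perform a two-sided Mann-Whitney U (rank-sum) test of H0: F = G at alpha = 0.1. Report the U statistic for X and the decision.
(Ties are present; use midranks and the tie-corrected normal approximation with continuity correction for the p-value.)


Step 1: Combine and sort all 10 observations; assign midranks.
sorted (value, group): (7,Y), (8,Y), (9,Y), (14,X), (16,Y), (17,X), (17,Y), (22,Y), (28,X), (30,X)
ranks: 7->1, 8->2, 9->3, 14->4, 16->5, 17->6.5, 17->6.5, 22->8, 28->9, 30->10
Step 2: Rank sum for X: R1 = 4 + 6.5 + 9 + 10 = 29.5.
Step 3: U_X = R1 - n1(n1+1)/2 = 29.5 - 4*5/2 = 29.5 - 10 = 19.5.
       U_Y = n1*n2 - U_X = 24 - 19.5 = 4.5.
Step 4: Ties are present, so use the tie-corrected normal approximation (with continuity correction) for the p-value.
Step 5: p-value = 0.134407; compare to alpha = 0.1. fail to reject H0.

U_X = 19.5, p = 0.134407, fail to reject H0 at alpha = 0.1.


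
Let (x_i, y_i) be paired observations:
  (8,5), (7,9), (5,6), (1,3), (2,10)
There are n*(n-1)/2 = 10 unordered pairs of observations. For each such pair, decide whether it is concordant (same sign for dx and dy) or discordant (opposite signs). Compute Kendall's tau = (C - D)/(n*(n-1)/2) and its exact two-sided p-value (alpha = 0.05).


Step 1: Enumerate the 10 unordered pairs (i,j) with i<j and classify each by sign(x_j-x_i) * sign(y_j-y_i).
  (1,2):dx=-1,dy=+4->D; (1,3):dx=-3,dy=+1->D; (1,4):dx=-7,dy=-2->C; (1,5):dx=-6,dy=+5->D
  (2,3):dx=-2,dy=-3->C; (2,4):dx=-6,dy=-6->C; (2,5):dx=-5,dy=+1->D; (3,4):dx=-4,dy=-3->C
  (3,5):dx=-3,dy=+4->D; (4,5):dx=+1,dy=+7->C
Step 2: C = 5, D = 5, total pairs = 10.
Step 3: tau = (C - D)/(n(n-1)/2) = (5 - 5)/10 = 0.000000.
Step 4: Exact two-sided p-value (enumerate n! = 120 permutations of y under H0): p = 1.000000.
Step 5: alpha = 0.05. fail to reject H0.

tau_b = 0.0000 (C=5, D=5), p = 1.000000, fail to reject H0.


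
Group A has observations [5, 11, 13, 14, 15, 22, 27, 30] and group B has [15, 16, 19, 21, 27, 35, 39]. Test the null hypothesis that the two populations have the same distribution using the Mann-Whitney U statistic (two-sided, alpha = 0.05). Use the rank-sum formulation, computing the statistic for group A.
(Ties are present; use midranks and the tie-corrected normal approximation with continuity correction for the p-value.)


Step 1: Combine and sort all 15 observations; assign midranks.
sorted (value, group): (5,X), (11,X), (13,X), (14,X), (15,X), (15,Y), (16,Y), (19,Y), (21,Y), (22,X), (27,X), (27,Y), (30,X), (35,Y), (39,Y)
ranks: 5->1, 11->2, 13->3, 14->4, 15->5.5, 15->5.5, 16->7, 19->8, 21->9, 22->10, 27->11.5, 27->11.5, 30->13, 35->14, 39->15
Step 2: Rank sum for X: R1 = 1 + 2 + 3 + 4 + 5.5 + 10 + 11.5 + 13 = 50.
Step 3: U_X = R1 - n1(n1+1)/2 = 50 - 8*9/2 = 50 - 36 = 14.
       U_Y = n1*n2 - U_X = 56 - 14 = 42.
Step 4: Ties are present, so use the tie-corrected normal approximation (with continuity correction) for the p-value.
Step 5: p-value = 0.117555; compare to alpha = 0.05. fail to reject H0.

U_X = 14, p = 0.117555, fail to reject H0 at alpha = 0.05.


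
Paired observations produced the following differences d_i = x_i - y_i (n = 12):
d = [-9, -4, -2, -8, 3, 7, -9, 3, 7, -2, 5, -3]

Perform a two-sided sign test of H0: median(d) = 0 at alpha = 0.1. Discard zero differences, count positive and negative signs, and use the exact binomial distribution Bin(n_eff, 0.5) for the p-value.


Step 1: Discard zero differences. Original n = 12; n_eff = number of nonzero differences = 12.
Nonzero differences (with sign): -9, -4, -2, -8, +3, +7, -9, +3, +7, -2, +5, -3
Step 2: Count signs: positive = 5, negative = 7.
Step 3: Under H0: P(positive) = 0.5, so the number of positives S ~ Bin(12, 0.5).
Step 4: Two-sided exact p-value = sum of Bin(12,0.5) probabilities at or below the observed probability = 0.774414.
Step 5: alpha = 0.1. fail to reject H0.

n_eff = 12, pos = 5, neg = 7, p = 0.774414, fail to reject H0.


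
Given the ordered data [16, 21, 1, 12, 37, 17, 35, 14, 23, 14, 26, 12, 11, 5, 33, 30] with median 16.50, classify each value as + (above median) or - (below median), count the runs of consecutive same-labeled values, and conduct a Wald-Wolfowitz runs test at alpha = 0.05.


Step 1: Compute median = 16.50; label A = above, B = below.
Labels in order: BABBAAABABABBBAA  (n_A = 8, n_B = 8)
Step 2: Count runs R = 10.
Step 3: Under H0 (random ordering), E[R] = 2*n_A*n_B/(n_A+n_B) + 1 = 2*8*8/16 + 1 = 9.0000.
        Var[R] = 2*n_A*n_B*(2*n_A*n_B - n_A - n_B) / ((n_A+n_B)^2 * (n_A+n_B-1)) = 14336/3840 = 3.7333.
        SD[R] = 1.9322.
Step 4: Continuity-corrected z = (R - 0.5 - E[R]) / SD[R] = (10 - 0.5 - 9.0000) / 1.9322 = 0.2588.
Step 5: Two-sided p-value via normal approximation = 2*(1 - Phi(|z|)) = 0.795809.
Step 6: alpha = 0.05. fail to reject H0.

R = 10, z = 0.2588, p = 0.795809, fail to reject H0.


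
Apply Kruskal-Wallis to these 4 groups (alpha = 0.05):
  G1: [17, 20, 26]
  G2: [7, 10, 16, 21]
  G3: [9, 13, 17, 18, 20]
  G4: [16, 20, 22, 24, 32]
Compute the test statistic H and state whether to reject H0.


Step 1: Combine all N = 17 observations and assign midranks.
sorted (value, group, rank): (7,G2,1), (9,G3,2), (10,G2,3), (13,G3,4), (16,G2,5.5), (16,G4,5.5), (17,G1,7.5), (17,G3,7.5), (18,G3,9), (20,G1,11), (20,G3,11), (20,G4,11), (21,G2,13), (22,G4,14), (24,G4,15), (26,G1,16), (32,G4,17)
Step 2: Sum ranks within each group.
R_1 = 34.5 (n_1 = 3)
R_2 = 22.5 (n_2 = 4)
R_3 = 33.5 (n_3 = 5)
R_4 = 62.5 (n_4 = 5)
Step 3: H = 12/(N(N+1)) * sum(R_i^2/n_i) - 3(N+1)
     = 12/(17*18) * (34.5^2/3 + 22.5^2/4 + 33.5^2/5 + 62.5^2/5) - 3*18
     = 0.039216 * 1529.01 - 54
     = 5.961275.
Step 4: Ties present; correction factor C = 1 - 36/(17^3 - 17) = 0.992647. Corrected H = 5.961275 / 0.992647 = 6.005432.
Step 5: Under H0, H ~ chi^2(3); p-value = 0.111346.
Step 6: alpha = 0.05. fail to reject H0.

H = 6.0054, df = 3, p = 0.111346, fail to reject H0.


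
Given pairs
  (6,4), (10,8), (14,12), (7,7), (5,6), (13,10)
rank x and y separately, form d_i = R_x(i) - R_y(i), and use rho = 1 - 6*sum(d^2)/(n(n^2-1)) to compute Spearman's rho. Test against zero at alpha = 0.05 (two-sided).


Step 1: Rank x and y separately (midranks; no ties here).
rank(x): 6->2, 10->4, 14->6, 7->3, 5->1, 13->5
rank(y): 4->1, 8->4, 12->6, 7->3, 6->2, 10->5
Step 2: d_i = R_x(i) - R_y(i); compute d_i^2.
  (2-1)^2=1, (4-4)^2=0, (6-6)^2=0, (3-3)^2=0, (1-2)^2=1, (5-5)^2=0
sum(d^2) = 2.
Step 3: rho = 1 - 6*2 / (6*(6^2 - 1)) = 1 - 12/210 = 0.942857.
Step 4: Under H0, t = rho * sqrt((n-2)/(1-rho^2)) = 5.6595 ~ t(4).
Step 5: Two-sided p-value from the t-distribution with 4 df = 0.004805.
Step 6: alpha = 0.05. reject H0.

rho = 0.9429, p = 0.004805, reject H0 at alpha = 0.05.


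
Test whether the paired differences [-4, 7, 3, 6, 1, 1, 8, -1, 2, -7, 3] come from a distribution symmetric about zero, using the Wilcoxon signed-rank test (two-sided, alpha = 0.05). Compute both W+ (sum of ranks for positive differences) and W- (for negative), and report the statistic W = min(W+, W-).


Step 1: Drop any zero differences (none here) and take |d_i|.
|d| = [4, 7, 3, 6, 1, 1, 8, 1, 2, 7, 3]
Step 2: Midrank |d_i| (ties get averaged ranks).
ranks: |4|->7, |7|->9.5, |3|->5.5, |6|->8, |1|->2, |1|->2, |8|->11, |1|->2, |2|->4, |7|->9.5, |3|->5.5
Step 3: Attach original signs; sum ranks with positive sign and with negative sign.
W+ = 9.5 + 5.5 + 8 + 2 + 2 + 11 + 4 + 5.5 = 47.5
W- = 7 + 2 + 9.5 = 18.5
(Check: W+ + W- = 66 should equal n(n+1)/2 = 66.)
Step 4: Test statistic W = min(W+, W-) = 18.5.
Step 5: Ties in |d|, so use the tie-corrected normal approximation.
        E[W] = n(n+1)/4 = 11*12/4 = 33.
        Tie groups: |d|=1 (t=3), |d|=3 (t=2), |d|=7 (t=2); sum(t^3 - t) = 36.
        Var[W] = n(n+1)(2n+1)/24 - sum(t^3-t)/48 = 3036/24 - 36/48 = 125.75.
        z = (W - E[W]) / sqrt(Var[W]) = (18.5 - 33) / 11.2138 = -1.2930.
        Two-sided p = 2*Phi(z) = 0.195995.
Step 6: alpha = 0.05. fail to reject H0.

W+ = 47.5, W- = 18.5, W = min = 18.5, p = 0.195995, fail to reject H0.


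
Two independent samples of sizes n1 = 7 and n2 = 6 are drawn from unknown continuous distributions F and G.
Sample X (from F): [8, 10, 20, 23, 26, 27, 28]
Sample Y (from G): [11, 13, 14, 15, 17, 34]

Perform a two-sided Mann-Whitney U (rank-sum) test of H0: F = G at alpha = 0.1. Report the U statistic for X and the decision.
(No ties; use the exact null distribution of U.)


Step 1: Combine and sort all 13 observations; assign midranks.
sorted (value, group): (8,X), (10,X), (11,Y), (13,Y), (14,Y), (15,Y), (17,Y), (20,X), (23,X), (26,X), (27,X), (28,X), (34,Y)
ranks: 8->1, 10->2, 11->3, 13->4, 14->5, 15->6, 17->7, 20->8, 23->9, 26->10, 27->11, 28->12, 34->13
Step 2: Rank sum for X: R1 = 1 + 2 + 8 + 9 + 10 + 11 + 12 = 53.
Step 3: U_X = R1 - n1(n1+1)/2 = 53 - 7*8/2 = 53 - 28 = 25.
       U_Y = n1*n2 - U_X = 42 - 25 = 17.
Step 4: No ties, so the exact null distribution of U (based on enumerating the C(13,7) = 1716 equally likely rank assignments) gives the two-sided p-value.
Step 5: p-value = 0.628205; compare to alpha = 0.1. fail to reject H0.

U_X = 25, p = 0.628205, fail to reject H0 at alpha = 0.1.


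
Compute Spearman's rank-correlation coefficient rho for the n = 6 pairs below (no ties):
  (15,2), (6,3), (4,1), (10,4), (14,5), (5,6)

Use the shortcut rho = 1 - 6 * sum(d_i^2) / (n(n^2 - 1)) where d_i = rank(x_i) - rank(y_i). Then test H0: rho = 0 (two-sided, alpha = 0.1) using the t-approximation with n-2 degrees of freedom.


Step 1: Rank x and y separately (midranks; no ties here).
rank(x): 15->6, 6->3, 4->1, 10->4, 14->5, 5->2
rank(y): 2->2, 3->3, 1->1, 4->4, 5->5, 6->6
Step 2: d_i = R_x(i) - R_y(i); compute d_i^2.
  (6-2)^2=16, (3-3)^2=0, (1-1)^2=0, (4-4)^2=0, (5-5)^2=0, (2-6)^2=16
sum(d^2) = 32.
Step 3: rho = 1 - 6*32 / (6*(6^2 - 1)) = 1 - 192/210 = 0.085714.
Step 4: Under H0, t = rho * sqrt((n-2)/(1-rho^2)) = 0.1721 ~ t(4).
Step 5: Two-sided p-value from the t-distribution with 4 df = 0.871743.
Step 6: alpha = 0.1. fail to reject H0.

rho = 0.0857, p = 0.871743, fail to reject H0 at alpha = 0.1.


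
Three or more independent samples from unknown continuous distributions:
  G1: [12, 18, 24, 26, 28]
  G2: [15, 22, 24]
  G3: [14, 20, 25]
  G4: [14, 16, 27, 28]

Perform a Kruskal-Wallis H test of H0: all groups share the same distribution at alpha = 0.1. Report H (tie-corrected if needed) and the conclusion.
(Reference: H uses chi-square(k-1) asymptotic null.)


Step 1: Combine all N = 15 observations and assign midranks.
sorted (value, group, rank): (12,G1,1), (14,G3,2.5), (14,G4,2.5), (15,G2,4), (16,G4,5), (18,G1,6), (20,G3,7), (22,G2,8), (24,G1,9.5), (24,G2,9.5), (25,G3,11), (26,G1,12), (27,G4,13), (28,G1,14.5), (28,G4,14.5)
Step 2: Sum ranks within each group.
R_1 = 43 (n_1 = 5)
R_2 = 21.5 (n_2 = 3)
R_3 = 20.5 (n_3 = 3)
R_4 = 35 (n_4 = 4)
Step 3: H = 12/(N(N+1)) * sum(R_i^2/n_i) - 3(N+1)
     = 12/(15*16) * (43^2/5 + 21.5^2/3 + 20.5^2/3 + 35^2/4) - 3*16
     = 0.050000 * 970.217 - 48
     = 0.510833.
Step 4: Ties present; correction factor C = 1 - 18/(15^3 - 15) = 0.994643. Corrected H = 0.510833 / 0.994643 = 0.513585.
Step 5: Under H0, H ~ chi^2(3); p-value = 0.915897.
Step 6: alpha = 0.1. fail to reject H0.

H = 0.5136, df = 3, p = 0.915897, fail to reject H0.


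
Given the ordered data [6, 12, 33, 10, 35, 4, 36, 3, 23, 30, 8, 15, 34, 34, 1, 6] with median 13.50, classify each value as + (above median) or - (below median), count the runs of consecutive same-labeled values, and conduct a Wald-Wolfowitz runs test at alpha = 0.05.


Step 1: Compute median = 13.50; label A = above, B = below.
Labels in order: BBABABABAABAAABB  (n_A = 8, n_B = 8)
Step 2: Count runs R = 11.
Step 3: Under H0 (random ordering), E[R] = 2*n_A*n_B/(n_A+n_B) + 1 = 2*8*8/16 + 1 = 9.0000.
        Var[R] = 2*n_A*n_B*(2*n_A*n_B - n_A - n_B) / ((n_A+n_B)^2 * (n_A+n_B-1)) = 14336/3840 = 3.7333.
        SD[R] = 1.9322.
Step 4: Continuity-corrected z = (R - 0.5 - E[R]) / SD[R] = (11 - 0.5 - 9.0000) / 1.9322 = 0.7763.
Step 5: Two-sided p-value via normal approximation = 2*(1 - Phi(|z|)) = 0.437558.
Step 6: alpha = 0.05. fail to reject H0.

R = 11, z = 0.7763, p = 0.437558, fail to reject H0.


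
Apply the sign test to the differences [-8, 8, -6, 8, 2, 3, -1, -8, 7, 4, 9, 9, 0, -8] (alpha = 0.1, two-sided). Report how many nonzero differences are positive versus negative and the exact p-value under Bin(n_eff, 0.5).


Step 1: Discard zero differences. Original n = 14; n_eff = number of nonzero differences = 13.
Nonzero differences (with sign): -8, +8, -6, +8, +2, +3, -1, -8, +7, +4, +9, +9, -8
Step 2: Count signs: positive = 8, negative = 5.
Step 3: Under H0: P(positive) = 0.5, so the number of positives S ~ Bin(13, 0.5).
Step 4: Two-sided exact p-value = sum of Bin(13,0.5) probabilities at or below the observed probability = 0.581055.
Step 5: alpha = 0.1. fail to reject H0.

n_eff = 13, pos = 8, neg = 5, p = 0.581055, fail to reject H0.


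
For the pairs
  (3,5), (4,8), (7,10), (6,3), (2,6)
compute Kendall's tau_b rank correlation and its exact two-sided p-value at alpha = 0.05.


Step 1: Enumerate the 10 unordered pairs (i,j) with i<j and classify each by sign(x_j-x_i) * sign(y_j-y_i).
  (1,2):dx=+1,dy=+3->C; (1,3):dx=+4,dy=+5->C; (1,4):dx=+3,dy=-2->D; (1,5):dx=-1,dy=+1->D
  (2,3):dx=+3,dy=+2->C; (2,4):dx=+2,dy=-5->D; (2,5):dx=-2,dy=-2->C; (3,4):dx=-1,dy=-7->C
  (3,5):dx=-5,dy=-4->C; (4,5):dx=-4,dy=+3->D
Step 2: C = 6, D = 4, total pairs = 10.
Step 3: tau = (C - D)/(n(n-1)/2) = (6 - 4)/10 = 0.200000.
Step 4: Exact two-sided p-value (enumerate n! = 120 permutations of y under H0): p = 0.816667.
Step 5: alpha = 0.05. fail to reject H0.

tau_b = 0.2000 (C=6, D=4), p = 0.816667, fail to reject H0.


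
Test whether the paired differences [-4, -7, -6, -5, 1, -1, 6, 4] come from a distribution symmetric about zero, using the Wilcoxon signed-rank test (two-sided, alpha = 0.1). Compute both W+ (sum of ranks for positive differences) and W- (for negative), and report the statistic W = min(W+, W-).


Step 1: Drop any zero differences (none here) and take |d_i|.
|d| = [4, 7, 6, 5, 1, 1, 6, 4]
Step 2: Midrank |d_i| (ties get averaged ranks).
ranks: |4|->3.5, |7|->8, |6|->6.5, |5|->5, |1|->1.5, |1|->1.5, |6|->6.5, |4|->3.5
Step 3: Attach original signs; sum ranks with positive sign and with negative sign.
W+ = 1.5 + 6.5 + 3.5 = 11.5
W- = 3.5 + 8 + 6.5 + 5 + 1.5 = 24.5
(Check: W+ + W- = 36 should equal n(n+1)/2 = 36.)
Step 4: Test statistic W = min(W+, W-) = 11.5.
Step 5: Ties in |d|, so use the tie-corrected normal approximation.
        E[W] = n(n+1)/4 = 8*9/4 = 18.
        Tie groups: |d|=1 (t=2), |d|=4 (t=2), |d|=6 (t=2); sum(t^3 - t) = 18.
        Var[W] = n(n+1)(2n+1)/24 - sum(t^3-t)/48 = 1224/24 - 18/48 = 50.625.
        z = (W - E[W]) / sqrt(Var[W]) = (11.5 - 18) / 7.1151 = -0.9135.
        Two-sided p = 2*Phi(z) = 0.360955.
Step 6: alpha = 0.1. fail to reject H0.

W+ = 11.5, W- = 24.5, W = min = 11.5, p = 0.360955, fail to reject H0.


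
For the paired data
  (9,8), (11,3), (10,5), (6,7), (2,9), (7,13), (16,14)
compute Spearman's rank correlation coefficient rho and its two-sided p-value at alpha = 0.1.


Step 1: Rank x and y separately (midranks; no ties here).
rank(x): 9->4, 11->6, 10->5, 6->2, 2->1, 7->3, 16->7
rank(y): 8->4, 3->1, 5->2, 7->3, 9->5, 13->6, 14->7
Step 2: d_i = R_x(i) - R_y(i); compute d_i^2.
  (4-4)^2=0, (6-1)^2=25, (5-2)^2=9, (2-3)^2=1, (1-5)^2=16, (3-6)^2=9, (7-7)^2=0
sum(d^2) = 60.
Step 3: rho = 1 - 6*60 / (7*(7^2 - 1)) = 1 - 360/336 = -0.071429.
Step 4: Under H0, t = rho * sqrt((n-2)/(1-rho^2)) = -0.1601 ~ t(5).
Step 5: Two-sided p-value from the t-distribution with 5 df = 0.879048.
Step 6: alpha = 0.1. fail to reject H0.

rho = -0.0714, p = 0.879048, fail to reject H0 at alpha = 0.1.


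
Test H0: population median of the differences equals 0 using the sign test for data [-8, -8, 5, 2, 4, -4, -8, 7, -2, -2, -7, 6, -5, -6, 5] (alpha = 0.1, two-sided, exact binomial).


Step 1: Discard zero differences. Original n = 15; n_eff = number of nonzero differences = 15.
Nonzero differences (with sign): -8, -8, +5, +2, +4, -4, -8, +7, -2, -2, -7, +6, -5, -6, +5
Step 2: Count signs: positive = 6, negative = 9.
Step 3: Under H0: P(positive) = 0.5, so the number of positives S ~ Bin(15, 0.5).
Step 4: Two-sided exact p-value = sum of Bin(15,0.5) probabilities at or below the observed probability = 0.607239.
Step 5: alpha = 0.1. fail to reject H0.

n_eff = 15, pos = 6, neg = 9, p = 0.607239, fail to reject H0.
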